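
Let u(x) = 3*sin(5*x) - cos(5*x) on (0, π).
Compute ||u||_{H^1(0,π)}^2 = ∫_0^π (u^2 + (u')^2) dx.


||u||_{H^1(0,π)}^2 = 130*π

u'(x) = 5*sin(5*x) + 15*cos(5*x).
Expand u² and (u')² and integrate term by term on (0, π), using: for integers n ≥ 1, ∫_0^π sin²(nx) dx = ∫_0^π cos²(nx) dx = π/2; for n ≠ n', ∫_0^π sin(nx)sin(n'x) dx = ∫_0^π cos(nx)cos(n'x) dx = 0; and by product-to-sum, ∫_0^π sin(nx)cos(n'x) dx = ½∫_0^π [sin((n+n')x) + sin((n−n')x)] dx, which is 0 when n+n' is even and 2n/(n²−n'²) when n+n' is odd (it need not vanish on (0, π)).
  u² squared terms: (-1)²·∫cos(5x)² dx = 1·π/2 = π/2;  (3)²·∫sin(5x)² dx = 9·π/2 = 9*π/2.
  u² cross terms: 2·(-1)·(3)·∫cos(5x)·sin(5x) dx = -6·(0) = 0.
  So ∫_0^π u² dx = π/2 + 9*π/2 + 0 = 5*π.
  (u')² squared terms: (5)²·∫sin(5x)² dx = 25·π/2 = 25*π/2;  (15)²·∫cos(5x)² dx = 225·π/2 = 225*π/2.
  (u')² cross terms: 2·(5)·(15)·∫sin(5x)·cos(5x) dx = 150·(0) = 0.
  So ∫_0^π (u')² dx = 25*π/2 + 225*π/2 + 0 = 125*π.
||u||_{H^1}^2 = (5*π) + (125*π) = 130*π.


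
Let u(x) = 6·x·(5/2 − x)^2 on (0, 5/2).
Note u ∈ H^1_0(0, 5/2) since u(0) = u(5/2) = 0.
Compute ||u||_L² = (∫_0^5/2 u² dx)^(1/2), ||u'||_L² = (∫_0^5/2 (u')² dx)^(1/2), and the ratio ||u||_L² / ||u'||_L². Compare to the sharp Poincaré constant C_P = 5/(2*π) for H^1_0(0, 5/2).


||u||_L² / ||u'||_L² = 5*sqrt(14)/28 < C_P = 5/(2*π).

u(x) = 6·x·(5/2 − x)^2, so u'(x) = 3*(x - 5/2)*(6*x - 5).
u(x) = 6·x·(5/2 − x)^2 vanishes at x = 0 and x = 5/2, so u ∈ H^1_0(0, 5/2). Differentiate via the product rule and integrate the resulting polynomials term by term.
  ∫_0^5/2 u² dx = ∫_0^5/2 (36*x^6 - 360*x^5 + 1350*x^4 - 2250*x^3 + 5625*x^2/4) dx. Term by term:
    ∫_0^5/2 36*x^6 dx = 703125/224;  ∫_0^5/2 -360*x^5 dx = -234375/16;  ∫_0^5/2 1350*x^4 dx = 421875/16;
    ∫_0^5/2 -2250*x^3 dx = -703125/32;  ∫_0^5/2 5625*x^2/4 dx = 234375/32.
  Sum: 703125/224 − 234375/16 + 421875/16 − 703125/32 + 234375/32 = 46875/224.
  ∫_0^5/2 (u')² dx = ∫_0^5/2 (324*x^4 - 2160*x^3 + 4950*x^2 - 4500*x + 5625/4) dx. Term by term:
    ∫_0^5/2 324*x^4 dx = 50625/8;  ∫_0^5/2 -2160*x^3 dx = -84375/4;  ∫_0^5/2 4950*x^2 dx = 103125/4;
    ∫_0^5/2 -4500*x dx = -28125/2;  ∫_0^5/2 5625/4 dx = 28125/8.
  Sum: 50625/8 − 84375/4 + 103125/4 − 28125/2 + 28125/8 = 1875/4.
∫_0^5/2 u² dx = 46875/224, so ||u||_L² = 125*sqrt(42)/56.
∫_0^5/2 (u')² dx = 1875/4, so ||u'||_L² = 25*sqrt(3)/2.
Ratio ||u||_L² / ||u'||_L² = 5*sqrt(14)/28.
Sharp Poincaré constant on H^1_0(0, 5/2) is C_P = L/π = 5/(2*π), achieved by sin(2*π/5·x).
A polynomial bump cannot attain the sharp Poincaré constant (only the first sine eigenfunction does), so the ratio is strictly less than C_P, consistent with ||u||_L² ≤ C_P ||u'||_L².


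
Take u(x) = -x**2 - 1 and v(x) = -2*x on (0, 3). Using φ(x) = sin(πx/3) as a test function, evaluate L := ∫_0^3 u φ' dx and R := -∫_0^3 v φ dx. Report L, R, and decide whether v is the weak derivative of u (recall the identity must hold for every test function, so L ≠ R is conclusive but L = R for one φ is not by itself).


LHS = 18/π, RHS = 18/π. Yes, v = u' weakly.

u(x) = -x**2 - 1, classical derivative u'(x) = -2*x.
φ(x) = sin(πx/3), so φ'(x) = π*cos(π*x/3)/3.
Note φ(0) = φ(3) = 0, so the boundary term u·φ vanishes.
LHS = ∫_0^3 u(x) φ'(x) dx = ∫_0^3 (-π*x^2*cos(π*x/3)/3 - π*cos(π*x/3)/3) dx. Term by term:
  ∫_0^3 -π*cos(π*x/3)/3 dx = 0;  ∫_0^3 -π*x^2*cos(π*x/3)/3 dx = 18/π.
Sum: 0 + 18/π = 18/π.
So LHS = 18/π.
∫_0^3 v(x) φ(x) dx = ∫_0^3 (-2*x*sin(π*x/3)) dx. Term by term:
  ∫_0^3 -2*x*sin(π*x/3) dx = -18/π.
So RHS = -∫_0^3 v(x) φ(x) dx = 18/π.
LHS = RHS, so the identity holds for this test φ.
Moreover u is smooth here and v(x) = u'(x) = -2*x pointwise, so the identity holds for every test function. Hence v is the weak derivative of u.


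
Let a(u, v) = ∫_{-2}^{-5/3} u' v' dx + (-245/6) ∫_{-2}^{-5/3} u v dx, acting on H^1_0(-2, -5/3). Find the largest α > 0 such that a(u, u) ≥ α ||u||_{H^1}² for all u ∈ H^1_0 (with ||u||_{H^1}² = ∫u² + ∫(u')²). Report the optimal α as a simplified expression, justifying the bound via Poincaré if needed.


α = (-245 + 54*π^2)/(6*(1 + 9*π^2))

Coercivity of a(·,·) on H^1_0(-2, -5/3) means a(u, u) ≥ α ||u||_{H^1}² for every u ∈ H^1_0.
The interval has length L = 1/3, and Poincaré/coercivity depend only on L. Here a(u, u) = ∫(u')² + (-245/6)·∫u².
Here c = -245/6 < 0 with |c| < (π/L)² = 9*π^2, so coercivity still holds. The condition a(u,u) ≥ α||u||_{H^1}² reads (1−α)∫(u')² ≥ (α−c)∫u². Any admissible α is ≤ 1 (rapidly oscillating u have ∫u²/∫(u')² → 0), and α = 1 would force 0 ≥ (1−c)∫u², impossible since c < 1; so 1−α > 0. By the sharp Poincaré inequality on H^1_0 of an interval of length L, ∫(u')² ≥ (π/L)²∫u² with equality for the first sine mode sin(π(x−x₀)/L) (x₀ the left endpoint), so the inequality holds for all u iff (1−α)(π/L)² ≥ α − c, i.e. α ≤ ((π/L)² + c)/((π/L)² + 1) = (1 + c(L/π)²)/(1 + (L/π)²). (Direct route, valid since c ≤ 0: Poincaré gives c∫u² ≥ c(L/π)²∫(u')², so a(u,u) ≥ (1 + c(L/π)²)∫(u')², while ||u||_{H^1}² ≤ (1 + (L/π)²)∫(u')²; dividing yields the same α.) With (π/L)² = 9*π^2 and c = -245/6, the largest admissible constant is α = ((π/L)² + c)/((π/L)² + 1).
Simplifying, α = (-245 + 54*π^2)/(6*(1 + 9*π^2)).


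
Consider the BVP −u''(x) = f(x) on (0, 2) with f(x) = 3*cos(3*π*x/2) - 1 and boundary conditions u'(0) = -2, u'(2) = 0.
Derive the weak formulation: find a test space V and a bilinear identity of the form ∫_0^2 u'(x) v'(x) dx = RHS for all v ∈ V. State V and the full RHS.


V = H^1(0, 2) (v unrestricted at boundary; u is determined up to an additive constant); weak form: ∫_0^2 u'v' dx = ∫_0^2 (3*cos(3*π*x/2) - 1) v dx + 2·v(0) for all v ∈ V.

Multiply both sides by a test function v and integrate from 0 to 2:
  ∫_0^2 −u''(x) v(x) dx = ∫_0^2 f(x) v(x) dx.
Integrate the LHS by parts once:
  ∫_0^2 −u'' v dx = −[u'(x) v(x)]_0^2 + ∫_0^2 u'(x) v'(x) dx.
Thus ∫_0^2 u'(x) v'(x) dx = ∫_0^2 f(x) v(x) dx + [u'(x) v(x)]_0^2.
Choose V so that boundary terms are either known or forced to vanish.
u has inhomogeneous Neumann u'(0) = -2, u'(2) = 0. [u' v]_0^2 = (0)·v(2) − (-2)·v(0) = 2·v(0). Take V = H^1(0, 2); boundary term becomes part of RHS.
Weak formulation: find u (satisfying any essential BC) such that ∫_0^2 u'(x) v'(x) dx = ∫_0^2 f v dx + 2·v(0) for all v ∈ V (Neumann data are natural BCs: they enter the RHS as boundary terms).
Substituting f(x) = 3*cos(3*π*x/2) - 1, the right-hand side is ∫_0^2 (3*cos(3*π*x/2) - 1) v dx + 2·v(0).
Compatibility check (pure Neumann): taking v ≡ 1 ∈ V gives 0 = ∫_0^2 f dx + (0) − (-2), i.e. ∫_0^2 f dx must equal u'(0) − u'(2) = -2. Indeed ∫_0^2 (3*cos(3*π*x/2) - 1) dx = -2, so the data are compatible. The solution is then unique only up to an additive constant (fix it e.g. by requiring ∫_0^2 u dx = 0).


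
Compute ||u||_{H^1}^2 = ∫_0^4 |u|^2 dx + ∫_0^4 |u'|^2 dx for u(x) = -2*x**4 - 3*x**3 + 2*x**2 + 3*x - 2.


||u||_{H^1}^2 = 139966172/315

The H^1 norm (squared) on an interval (0, L) is
  ||u||_{H^1}^2 = ∫_0^L u(x)^2 dx + ∫_0^L u'(x)^2 dx.
Compute u'(x) = -8*x**3 - 9*x**2 + 4*x + 3.
Then u(x)^2 = 4*x**8 + 12*x**7 + x**6 - 24*x**5 - 6*x**4 + 24*x**3 + x**2 - 12*x + 4 and u'(x)^2 = 64*x**6 + 144*x**5 + 17*x**4 - 120*x**3 - 38*x**2 + 24*x + 9.
Integrate each monomial from 0 to 4 using ∫_0^4 c·x^n dx = c·4^(n+1)/(n+1):
  ∫_0^4 u(x)^2 dx = ∫_0^4 (4*x^8 + 12*x^7 + x^6 - 24*x^5 - 6*x^4 + 24*x^3 + x^2 - 12*x + 4) dx. Term by term:
    ∫_0^4 4*x^8 dx = 1048576/9;  ∫_0^4 12*x^7 dx = 98304;  ∫_0^4 x^6 dx = 16384/7;
    ∫_0^4 -24*x^5 dx = -16384;  ∫_0^4 -6*x^4 dx = -6144/5;  ∫_0^4 24*x^3 dx = 1536;
    ∫_0^4 x^2 dx = 64/3;  ∫_0^4 -12*x dx = -96;  ∫_0^4 4 dx = 16.
  Sum: 1048576/9 + 98304 + 16384/7 − 16384 − 6144/5 + 1536 + 64/3 − 96 + 16 = 63320528/315.
  ∫_0^4 u'(x)^2 dx = ∫_0^4 (64*x^6 + 144*x^5 + 17*x^4 - 120*x^3 - 38*x^2 + 24*x + 9) dx. Term by term:
    ∫_0^4 64*x^6 dx = 1048576/7;  ∫_0^4 144*x^5 dx = 98304;  ∫_0^4 17*x^4 dx = 17408/5;
    ∫_0^4 -120*x^3 dx = -7680;  ∫_0^4 -38*x^2 dx = -2432/3;  ∫_0^4 24*x dx = 192;
    ∫_0^4 9 dx = 36.
  Sum: 1048576/7 + 98304 + 17408/5 − 7680 − 2432/3 + 192 + 36 = 25548548/105.
Adding: ||u||_{H^1}^2 = 63320528/315 + 25548548/105 = 139966172/315.


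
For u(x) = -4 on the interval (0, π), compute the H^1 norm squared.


||u||_{H^1(0,π)}^2 = 16*π

u'(x) = 0.
Expand u² and (u')² and integrate term by term on (0, π), using: for integers n ≥ 1, ∫_0^π sin²(nx) dx = ∫_0^π cos²(nx) dx = π/2; for n ≠ n', ∫_0^π sin(nx)sin(n'x) dx = ∫_0^π cos(nx)cos(n'x) dx = 0; and by product-to-sum, ∫_0^π sin(nx)cos(n'x) dx = ½∫_0^π [sin((n+n')x) + sin((n−n')x)] dx, which is 0 when n+n' is even and 2n/(n²−n'²) when n+n' is odd (it need not vanish on (0, π)). For the constant mode: ∫_0^π 1 dx = π, ∫_0^π cos(nx) dx = 0, ∫_0^π sin(nx) dx = (1−(−1)^n)/n.
  u² squared terms: (-4)²·∫1 dx = 16·π = 16*π.
  So ∫_0^π u² dx = 16*π.
  u' ≡ 0, so ∫_0^π (u')² dx = 0.
||u||_{H^1}^2 = (16*π) + (0) = 16*π.


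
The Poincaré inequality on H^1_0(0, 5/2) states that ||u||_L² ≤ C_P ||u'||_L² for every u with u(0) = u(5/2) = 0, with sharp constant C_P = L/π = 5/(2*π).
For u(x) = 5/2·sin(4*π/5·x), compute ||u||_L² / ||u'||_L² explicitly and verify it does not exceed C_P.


||u||_L² / ||u'||_L² = 5/(4*π) < C_P = 5/(2*π).

u(x) = 5/2·sin(4*π/5·x), so u'(x) = 2*π*cos(4*π*x/5).
Writing u(x) = A·sin(kπx/L) with A = 5/2 and k = 2, use ∫_0^L sin²(kπx/L) dx = L/2 and ∫_0^L cos²(kπx/L) dx = L/2.
u² = 25/4·sin²(4*π/5·x) and (u')² = 4*π^2·cos²(4*π/5·x), and each of sin², cos² integrates to L/2 = 5/4 over (0, 5/2).
∫_0^5/2 u² dx = 125/16, so ||u||_L² = 5*sqrt(5)/4.
∫_0^5/2 (u')² dx = 5*π^2, so ||u'||_L² = sqrt(5)*π.
Ratio ||u||_L² / ||u'||_L² = 5/(4*π).
Sharp Poincaré constant on H^1_0(0, 5/2) is C_P = L/π = 5/(2*π), achieved by sin(2*π/5·x).
This is the k = 2 harmonic; the ratio L/(kπ) is strictly less than C_P = L/π, consistent with the sharp inequality ||u||_L² ≤ C_P ||u'||_L².


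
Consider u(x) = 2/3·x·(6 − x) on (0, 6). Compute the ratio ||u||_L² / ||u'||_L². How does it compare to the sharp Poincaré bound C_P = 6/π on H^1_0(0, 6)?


||u||_L² / ||u'||_L² = 3*sqrt(10)/5 < C_P = 6/π.

u(x) = 2/3·x·(6 − x), so u'(x) = 4 - 4*x/3.
u(x) = 2/3·x·(6 − x) vanishes at x = 0 and x = 6, so u ∈ H^1_0(0, 6). Differentiate via the product rule and integrate the resulting polynomials term by term.
  ∫_0^6 u² dx = ∫_0^6 (4*x^4/9 - 16*x^3/3 + 16*x^2) dx. Term by term:
    ∫_0^6 4*x^4/9 dx = 3456/5;  ∫_0^6 -16*x^3/3 dx = -1728;  ∫_0^6 16*x^2 dx = 1152.
  Sum: 3456/5 − 1728 + 1152 = 576/5.
  ∫_0^6 (u')² dx = ∫_0^6 (16*x^2/9 - 32*x/3 + 16) dx. Term by term:
    ∫_0^6 16*x^2/9 dx = 128;  ∫_0^6 -32*x/3 dx = -192;  ∫_0^6 16 dx = 96.
  Sum: 128 − 192 + 96 = 32.
∫_0^6 u² dx = 576/5, so ||u||_L² = 24*sqrt(5)/5.
∫_0^6 (u')² dx = 32, so ||u'||_L² = 4*sqrt(2).
Ratio ||u||_L² / ||u'||_L² = 3*sqrt(10)/5.
Sharp Poincaré constant on H^1_0(0, 6) is C_P = L/π = 6/π, achieved by sin(π/6·x).
A polynomial bump cannot attain the sharp Poincaré constant (only the first sine eigenfunction does), so the ratio is strictly less than C_P, consistent with ||u||_L² ≤ C_P ||u'||_L².


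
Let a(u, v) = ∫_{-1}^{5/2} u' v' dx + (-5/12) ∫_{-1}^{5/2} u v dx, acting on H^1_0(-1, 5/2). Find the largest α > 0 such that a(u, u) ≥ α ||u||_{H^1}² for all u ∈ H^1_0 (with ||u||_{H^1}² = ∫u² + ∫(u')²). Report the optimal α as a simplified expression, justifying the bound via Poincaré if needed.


α = (-245 + 48*π^2)/(12*(4*π^2 + 49))

Coercivity of a(·,·) on H^1_0(-1, 5/2) means a(u, u) ≥ α ||u||_{H^1}² for every u ∈ H^1_0.
The interval has length L = 7/2, and Poincaré/coercivity depend only on L. Here a(u, u) = ∫(u')² + (-5/12)·∫u².
Here c = -5/12 < 0 with |c| < (π/L)² = 4*π^2/49, so coercivity still holds. The condition a(u,u) ≥ α||u||_{H^1}² reads (1−α)∫(u')² ≥ (α−c)∫u². Any admissible α is ≤ 1 (rapidly oscillating u have ∫u²/∫(u')² → 0), and α = 1 would force 0 ≥ (1−c)∫u², impossible since c < 1; so 1−α > 0. By the sharp Poincaré inequality on H^1_0 of an interval of length L, ∫(u')² ≥ (π/L)²∫u² with equality for the first sine mode sin(π(x−x₀)/L) (x₀ the left endpoint), so the inequality holds for all u iff (1−α)(π/L)² ≥ α − c, i.e. α ≤ ((π/L)² + c)/((π/L)² + 1) = (1 + c(L/π)²)/(1 + (L/π)²). (Direct route, valid since c ≤ 0: Poincaré gives c∫u² ≥ c(L/π)²∫(u')², so a(u,u) ≥ (1 + c(L/π)²)∫(u')², while ||u||_{H^1}² ≤ (1 + (L/π)²)∫(u')²; dividing yields the same α.) With (π/L)² = 4*π^2/49 and c = -5/12, the largest admissible constant is α = ((π/L)² + c)/((π/L)² + 1).
Simplifying, α = (-245 + 48*π^2)/(12*(4*π^2 + 49)).


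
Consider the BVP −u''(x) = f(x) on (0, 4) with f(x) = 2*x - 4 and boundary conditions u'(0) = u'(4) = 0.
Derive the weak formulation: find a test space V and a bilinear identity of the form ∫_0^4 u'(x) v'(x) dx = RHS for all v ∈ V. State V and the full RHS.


V = H^1(0, 4) (no boundary constraint on v; u is determined up to an additive constant); weak form: ∫_0^4 u'v' dx = ∫_0^4 (2*x - 4) v dx for all v ∈ V.

Multiply both sides by a test function v and integrate from 0 to 4:
  ∫_0^4 −u''(x) v(x) dx = ∫_0^4 f(x) v(x) dx.
Integrate the LHS by parts once:
  ∫_0^4 −u'' v dx = −[u'(x) v(x)]_0^4 + ∫_0^4 u'(x) v'(x) dx.
Thus ∫_0^4 u'(x) v'(x) dx = ∫_0^4 f(x) v(x) dx + [u'(x) v(x)]_0^4.
Choose V so that boundary terms are either known or forced to vanish.
u has homogeneous Neumann: u'(0) = u'(4) = 0. So [u' v]_0^4 = 0·v(4) − 0·v(0) = 0 for any v; take V = H^1(0, 4).
Weak formulation: find u (satisfying any essential BC) such that ∫_0^4 u'(x) v'(x) dx = ∫_0^4 f v dx for all v ∈ V (homogeneous Neumann, so boundary terms vanish).
Substituting f(x) = 2*x - 4, the right-hand side is ∫_0^4 (2*x - 4) v dx.
Compatibility check (pure Neumann): taking v ≡ 1 ∈ V gives 0 = ∫_0^4 f dx + (0) − (0), i.e. ∫_0^4 f dx must equal u'(0) − u'(4) = 0. Indeed ∫_0^4 (2*x - 4) dx = 0, so the data are compatible. The solution is then unique only up to an additive constant (fix it e.g. by requiring ∫_0^4 u dx = 0).


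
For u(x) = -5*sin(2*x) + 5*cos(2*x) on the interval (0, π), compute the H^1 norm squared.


||u||_{H^1(0,π)}^2 = 125*π

u'(x) = -10*sin(2*x) - 10*cos(2*x).
Expand u² and (u')² and integrate term by term on (0, π), using: for integers n ≥ 1, ∫_0^π sin²(nx) dx = ∫_0^π cos²(nx) dx = π/2; for n ≠ n', ∫_0^π sin(nx)sin(n'x) dx = ∫_0^π cos(nx)cos(n'x) dx = 0; and by product-to-sum, ∫_0^π sin(nx)cos(n'x) dx = ½∫_0^π [sin((n+n')x) + sin((n−n')x)] dx, which is 0 when n+n' is even and 2n/(n²−n'²) when n+n' is odd (it need not vanish on (0, π)).
  u² squared terms: (-5)²·∫sin(2x)² dx = 25·π/2 = 25*π/2;  (5)²·∫cos(2x)² dx = 25·π/2 = 25*π/2.
  u² cross terms: 2·(-5)·(5)·∫sin(2x)·cos(2x) dx = -50·(0) = 0.
  So ∫_0^π u² dx = 25*π/2 + 25*π/2 + 0 = 25*π.
  (u')² squared terms: (-10)²·∫cos(2x)² dx = 100·π/2 = 50*π;  (-10)²·∫sin(2x)² dx = 100·π/2 = 50*π.
  (u')² cross terms: 2·(-10)·(-10)·∫cos(2x)·sin(2x) dx = 200·(0) = 0.
  So ∫_0^π (u')² dx = 50*π + 50*π + 0 = 100*π.
||u||_{H^1}^2 = (25*π) + (100*π) = 125*π.


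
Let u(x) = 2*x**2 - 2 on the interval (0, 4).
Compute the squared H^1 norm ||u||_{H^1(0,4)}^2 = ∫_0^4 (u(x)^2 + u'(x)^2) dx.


||u||_{H^1}^2 = 15088/15

The H^1 norm (squared) on an interval (0, L) is
  ||u||_{H^1}^2 = ∫_0^L u(x)^2 dx + ∫_0^L u'(x)^2 dx.
Compute u'(x) = 4*x.
Then u(x)^2 = 4*x**4 - 8*x**2 + 4 and u'(x)^2 = 16*x**2.
Integrate each monomial from 0 to 4 using ∫_0^4 c·x^n dx = c·4^(n+1)/(n+1):
  ∫_0^4 u(x)^2 dx = ∫_0^4 (4*x^4 - 8*x^2 + 4) dx. Term by term:
    ∫_0^4 4*x^4 dx = 4096/5;  ∫_0^4 -8*x^2 dx = -512/3;  ∫_0^4 4 dx = 16.
  Sum: 4096/5 − 512/3 + 16 = 9968/15.
  ∫_0^4 u'(x)^2 dx = ∫_0^4 (16*x^2) dx. Term by term:
    ∫_0^4 16*x^2 dx = 1024/3.
Adding: ||u||_{H^1}^2 = 9968/15 + 1024/3 = 15088/15.


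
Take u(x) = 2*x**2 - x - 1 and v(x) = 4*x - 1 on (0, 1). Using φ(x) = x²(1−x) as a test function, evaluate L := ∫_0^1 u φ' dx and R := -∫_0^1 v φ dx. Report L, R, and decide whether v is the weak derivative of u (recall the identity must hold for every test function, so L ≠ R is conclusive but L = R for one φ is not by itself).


LHS = -7/60, RHS = -7/60. Yes, v = u' weakly.

u(x) = 2*x**2 - x - 1, classical derivative u'(x) = 4*x - 1.
φ(x) = x²(1−x), so φ'(x) = x*(2 - 3*x).
Note φ(0) = φ(1) = 0, so the boundary term u·φ vanishes.
LHS = ∫_0^1 u(x) φ'(x) dx = ∫_0^1 (-6*x^4 + 7*x^3 + x^2 - 2*x) dx. Term by term:
  ∫_0^1 -6*x^4 dx = -6/5;  ∫_0^1 7*x^3 dx = 7/4;  ∫_0^1 x^2 dx = 1/3;
  ∫_0^1 -2*x dx = -1.
Sum: -6/5 + 7/4 + 1/3 − 1 = -7/60.
So LHS = -7/60.
∫_0^1 v(x) φ(x) dx = ∫_0^1 (-4*x^4 + 5*x^3 - x^2) dx. Term by term:
  ∫_0^1 -4*x^4 dx = -4/5;  ∫_0^1 5*x^3 dx = 5/4;  ∫_0^1 -x^2 dx = -1/3.
Sum: -4/5 + 5/4 − 1/3 = 7/60.
So RHS = -∫_0^1 v(x) φ(x) dx = -7/60.
LHS = RHS, so the identity holds for this test φ.
Moreover u is smooth here and v(x) = u'(x) = 4*x - 1 pointwise, so the identity holds for every test function. Hence v is the weak derivative of u.


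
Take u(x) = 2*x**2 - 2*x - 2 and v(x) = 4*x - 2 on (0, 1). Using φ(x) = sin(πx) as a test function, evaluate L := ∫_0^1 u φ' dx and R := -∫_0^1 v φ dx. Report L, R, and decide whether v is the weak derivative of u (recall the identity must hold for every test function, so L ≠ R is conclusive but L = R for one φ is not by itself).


LHS = 0, RHS = 0. Yes, v = u' weakly.

u(x) = 2*x**2 - 2*x - 2, classical derivative u'(x) = 4*x - 2.
φ(x) = sin(πx), so φ'(x) = π*cos(π*x).
Note φ(0) = φ(1) = 0, so the boundary term u·φ vanishes.
LHS = ∫_0^1 u(x) φ'(x) dx = ∫_0^1 (2*π*x^2*cos(π*x) - 2*π*x*cos(π*x) - 2*π*cos(π*x)) dx. Term by term:
  ∫_0^1 -2*π*cos(π*x) dx = 0;  ∫_0^1 -2*π*x*cos(π*x) dx = 4/π;  ∫_0^1 2*π*x^2*cos(π*x) dx = -4/π.
Sum: 0 + 4/π − 4/π = 0.
So LHS = 0.
∫_0^1 v(x) φ(x) dx = ∫_0^1 (4*x*sin(π*x) - 2*sin(π*x)) dx. Term by term:
  ∫_0^1 -2*sin(π*x) dx = -4/π;  ∫_0^1 4*x*sin(π*x) dx = 4/π.
Sum: -4/π + 4/π = 0.
So RHS = -∫_0^1 v(x) φ(x) dx = 0.
LHS = RHS, so the identity holds for this test φ.
Moreover u is smooth here and v(x) = u'(x) = 4*x - 2 pointwise, so the identity holds for every test function. Hence v is the weak derivative of u.


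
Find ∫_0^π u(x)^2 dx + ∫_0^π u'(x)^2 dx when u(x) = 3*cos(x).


||u||_{H^1(0,π)}^2 = 9*π

u'(x) = -3*sin(x).
Expand u² and (u')² and integrate term by term on (0, π), using: for integers n ≥ 1, ∫_0^π sin²(nx) dx = ∫_0^π cos²(nx) dx = π/2; for n ≠ n', ∫_0^π sin(nx)sin(n'x) dx = ∫_0^π cos(nx)cos(n'x) dx = 0; and by product-to-sum, ∫_0^π sin(nx)cos(n'x) dx = ½∫_0^π [sin((n+n')x) + sin((n−n')x)] dx, which is 0 when n+n' is even and 2n/(n²−n'²) when n+n' is odd (it need not vanish on (0, π)).
  u² squared terms: (3)²·∫cos(x)² dx = 9·π/2 = 9*π/2.
  So ∫_0^π u² dx = 9*π/2.
  (u')² squared terms: (-3)²·∫sin(x)² dx = 9·π/2 = 9*π/2.
  So ∫_0^π (u')² dx = 9*π/2.
||u||_{H^1}^2 = (9*π/2) + (9*π/2) = 9*π.


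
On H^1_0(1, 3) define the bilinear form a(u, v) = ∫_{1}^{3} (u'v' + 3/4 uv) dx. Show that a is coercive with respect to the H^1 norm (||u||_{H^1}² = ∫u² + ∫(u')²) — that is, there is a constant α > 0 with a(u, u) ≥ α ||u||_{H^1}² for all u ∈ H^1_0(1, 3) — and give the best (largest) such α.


α = (3 + π^2)/(4 + π^2)

Coercivity of a(·,·) on H^1_0(1, 3) means a(u, u) ≥ α ||u||_{H^1}² for every u ∈ H^1_0.
The interval has length L = 2, and Poincaré/coercivity depend only on L. Here a(u, u) = ∫(u')² + (3/4)·∫u².
Here 0 < c = 3/4 < 1. The condition a(u,u) ≥ α||u||_{H^1}² reads (1−α)∫(u')² ≥ (α−c)∫u². Any admissible α is ≤ 1 (rapidly oscillating u have ∫u²/∫(u')² → 0), and α = 1 would force 0 ≥ (1−c)∫u², impossible since c < 1; so 1−α > 0. By the sharp Poincaré inequality on H^1_0 of an interval of length L, ∫(u')² ≥ (π/L)²∫u² with equality for the first sine mode sin(π(x−x₀)/L) (x₀ the left endpoint), so the inequality holds for all u iff (1−α)(π/L)² ≥ α − c, i.e. α ≤ ((π/L)² + c)/((π/L)² + 1) = (1 + c(L/π)²)/(1 + (L/π)²). With (π/L)² = π^2/4 and c = 3/4, the largest admissible constant is α = ((π/L)² + c)/((π/L)² + 1).
Simplifying, α = (3 + π^2)/(4 + π^2).


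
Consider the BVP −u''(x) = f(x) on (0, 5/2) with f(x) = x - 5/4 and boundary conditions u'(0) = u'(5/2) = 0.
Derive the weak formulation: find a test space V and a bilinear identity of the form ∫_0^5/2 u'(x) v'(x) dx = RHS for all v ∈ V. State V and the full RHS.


V = H^1(0, 5/2) (no boundary constraint on v; u is determined up to an additive constant); weak form: ∫_0^5/2 u'v' dx = ∫_0^5/2 (x - 5/4) v dx for all v ∈ V.

Multiply both sides by a test function v and integrate from 0 to 5/2:
  ∫_0^5/2 −u''(x) v(x) dx = ∫_0^5/2 f(x) v(x) dx.
Integrate the LHS by parts once:
  ∫_0^5/2 −u'' v dx = −[u'(x) v(x)]_0^5/2 + ∫_0^5/2 u'(x) v'(x) dx.
Thus ∫_0^5/2 u'(x) v'(x) dx = ∫_0^5/2 f(x) v(x) dx + [u'(x) v(x)]_0^5/2.
Choose V so that boundary terms are either known or forced to vanish.
u has homogeneous Neumann: u'(0) = u'(5/2) = 0. So [u' v]_0^5/2 = 0·v(5/2) − 0·v(0) = 0 for any v; take V = H^1(0, 5/2).
Weak formulation: find u (satisfying any essential BC) such that ∫_0^5/2 u'(x) v'(x) dx = ∫_0^5/2 f v dx for all v ∈ V (homogeneous Neumann, so boundary terms vanish).
Substituting f(x) = x - 5/4, the right-hand side is ∫_0^5/2 (x - 5/4) v dx.
Compatibility check (pure Neumann): taking v ≡ 1 ∈ V gives 0 = ∫_0^5/2 f dx + (0) − (0), i.e. ∫_0^5/2 f dx must equal u'(0) − u'(5/2) = 0. Indeed ∫_0^5/2 (x - 5/4) dx = 0, so the data are compatible. The solution is then unique only up to an additive constant (fix it e.g. by requiring ∫_0^5/2 u dx = 0).


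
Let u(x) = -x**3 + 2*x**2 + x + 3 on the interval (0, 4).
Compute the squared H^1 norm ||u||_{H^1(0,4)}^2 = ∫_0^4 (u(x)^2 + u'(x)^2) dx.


||u||_{H^1}^2 = 29448/35

The H^1 norm (squared) on an interval (0, L) is
  ||u||_{H^1}^2 = ∫_0^L u(x)^2 dx + ∫_0^L u'(x)^2 dx.
Compute u'(x) = -3*x**2 + 4*x + 1.
Then u(x)^2 = x**6 - 4*x**5 + 2*x**4 - 2*x**3 + 13*x**2 + 6*x + 9 and u'(x)^2 = 9*x**4 - 24*x**3 + 10*x**2 + 8*x + 1.
Integrate each monomial from 0 to 4 using ∫_0^4 c·x^n dx = c·4^(n+1)/(n+1):
  ∫_0^4 u(x)^2 dx = ∫_0^4 (x^6 - 4*x^5 + 2*x^4 - 2*x^3 + 13*x^2 + 6*x + 9) dx. Term by term:
    ∫_0^4 x^6 dx = 16384/7;  ∫_0^4 -4*x^5 dx = -8192/3;  ∫_0^4 2*x^4 dx = 2048/5;
    ∫_0^4 -2*x^3 dx = -128;  ∫_0^4 13*x^2 dx = 832/3;  ∫_0^4 6*x dx = 48;
    ∫_0^4 9 dx = 36.
  Sum: 16384/7 − 8192/3 + 2048/5 − 128 + 832/3 + 48 + 36 = 26548/105.
  ∫_0^4 u'(x)^2 dx = ∫_0^4 (9*x^4 - 24*x^3 + 10*x^2 + 8*x + 1) dx. Term by term:
    ∫_0^4 9*x^4 dx = 9216/5;  ∫_0^4 -24*x^3 dx = -1536;  ∫_0^4 10*x^2 dx = 640/3;
    ∫_0^4 8*x dx = 64;  ∫_0^4 1 dx = 4.
  Sum: 9216/5 − 1536 + 640/3 + 64 + 4 = 8828/15.
Adding: ||u||_{H^1}^2 = 26548/105 + 8828/15 = 29448/35.


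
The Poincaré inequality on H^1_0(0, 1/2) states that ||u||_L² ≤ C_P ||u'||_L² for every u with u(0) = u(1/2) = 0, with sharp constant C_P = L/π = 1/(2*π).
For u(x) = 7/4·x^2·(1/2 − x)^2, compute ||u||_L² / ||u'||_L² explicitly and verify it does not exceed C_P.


||u||_L² / ||u'||_L² = sqrt(3)/12 < C_P = 1/(2*π).

u(x) = 7/4·x^2·(1/2 − x)^2, so u'(x) = 7*x*(2*x - 1)*(4*x - 1)/8.
u(x) = 7/4·x^2·(1/2 − x)^2 vanishes at x = 0 and x = 1/2, so u ∈ H^1_0(0, 1/2). Differentiate via the product rule and integrate the resulting polynomials term by term.
  ∫_0^1/2 u² dx = ∫_0^1/2 (49*x^8/16 - 49*x^7/8 + 147*x^6/32 - 49*x^5/32 + 49*x^4/256) dx. Term by term:
    ∫_0^1/2 49*x^8/16 dx = 49/73728;  ∫_0^1/2 -49*x^7/8 dx = -49/16384;  ∫_0^1/2 147*x^6/32 dx = 21/4096;
    ∫_0^1/2 -49*x^5/32 dx = -49/12288;  ∫_0^1/2 49*x^4/256 dx = 49/40960.
  Sum: 49/73728 − 49/16384 + 21/4096 − 49/12288 + 49/40960 = 7/737280.
  ∫_0^1/2 (u')² dx = ∫_0^1/2 (49*x^6 - 147*x^5/2 + 637*x^4/16 - 147*x^3/16 + 49*x^2/64) dx. Term by term:
    ∫_0^1/2 49*x^6 dx = 7/128;  ∫_0^1/2 -147*x^5/2 dx = -49/256;  ∫_0^1/2 637*x^4/16 dx = 637/2560;
    ∫_0^1/2 -147*x^3/16 dx = -147/1024;  ∫_0^1/2 49*x^2/64 dx = 49/1536.
  Sum: 7/128 − 49/256 + 637/2560 − 147/1024 + 49/1536 = 7/15360.
∫_0^1/2 u² dx = 7/737280, so ||u||_L² = sqrt(35)/1920.
∫_0^1/2 (u')² dx = 7/15360, so ||u'||_L² = sqrt(105)/480.
Ratio ||u||_L² / ||u'||_L² = sqrt(3)/12.
Sharp Poincaré constant on H^1_0(0, 1/2) is C_P = L/π = 1/(2*π), achieved by sin(2*π·x).
A polynomial bump cannot attain the sharp Poincaré constant (only the first sine eigenfunction does), so the ratio is strictly less than C_P, consistent with ||u||_L² ≤ C_P ||u'||_L².


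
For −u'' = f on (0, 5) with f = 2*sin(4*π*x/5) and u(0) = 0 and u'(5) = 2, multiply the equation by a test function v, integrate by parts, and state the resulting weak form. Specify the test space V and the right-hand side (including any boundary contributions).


V = {v ∈ H^1(0, 5) : v(0) = 0} (test functions vanish at x = 0 where u is specified); weak form: ∫_0^5 u'v' dx = ∫_0^5 (2*sin(4*π*x/5)) v dx + 2·v(5) for all v ∈ V.

Multiply both sides by a test function v and integrate from 0 to 5:
  ∫_0^5 −u''(x) v(x) dx = ∫_0^5 f(x) v(x) dx.
Integrate the LHS by parts once:
  ∫_0^5 −u'' v dx = −[u'(x) v(x)]_0^5 + ∫_0^5 u'(x) v'(x) dx.
Thus ∫_0^5 u'(x) v'(x) dx = ∫_0^5 f(x) v(x) dx + [u'(x) v(x)]_0^5.
Choose V so that boundary terms are either known or forced to vanish.
Mixed BC: u(0) = 0 (Dirichlet) and u'(5) = 2 (Neumann). Define V = {v ∈ H^1(0, 5) : v(0) = 0}. Then [u' v]_0^5 = u'(5)·v(5) − u'(0)·0 = 2·v(5).
Weak formulation: find u (satisfying any essential BC) such that ∫_0^5 u'(x) v'(x) dx = ∫_0^5 f v dx + 2·v(5) for all v ∈ V (Dirichlet at 0 absorbed into V; Neumann datum at x = 5 contributes the boundary term).
Substituting f(x) = 2*sin(4*π*x/5), the right-hand side is ∫_0^5 (2*sin(4*π*x/5)) v dx + 2·v(5).


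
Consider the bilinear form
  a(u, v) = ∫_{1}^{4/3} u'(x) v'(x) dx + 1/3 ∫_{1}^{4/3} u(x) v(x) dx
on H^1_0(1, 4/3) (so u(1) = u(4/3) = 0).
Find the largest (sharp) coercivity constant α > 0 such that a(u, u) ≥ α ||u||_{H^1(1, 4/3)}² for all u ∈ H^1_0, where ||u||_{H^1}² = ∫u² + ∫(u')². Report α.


α = (1 + 27*π^2)/(3*(1 + 9*π^2))

Coercivity of a(·,·) on H^1_0(1, 4/3) means a(u, u) ≥ α ||u||_{H^1}² for every u ∈ H^1_0.
The interval has length L = 1/3, and Poincaré/coercivity depend only on L. Here a(u, u) = ∫(u')² + (1/3)·∫u².
Here 0 < c = 1/3 < 1. The condition a(u,u) ≥ α||u||_{H^1}² reads (1−α)∫(u')² ≥ (α−c)∫u². Any admissible α is ≤ 1 (rapidly oscillating u have ∫u²/∫(u')² → 0), and α = 1 would force 0 ≥ (1−c)∫u², impossible since c < 1; so 1−α > 0. By the sharp Poincaré inequality on H^1_0 of an interval of length L, ∫(u')² ≥ (π/L)²∫u² with equality for the first sine mode sin(π(x−x₀)/L) (x₀ the left endpoint), so the inequality holds for all u iff (1−α)(π/L)² ≥ α − c, i.e. α ≤ ((π/L)² + c)/((π/L)² + 1) = (1 + c(L/π)²)/(1 + (L/π)²). With (π/L)² = 9*π^2 and c = 1/3, the largest admissible constant is α = ((π/L)² + c)/((π/L)² + 1).
Simplifying, α = (1 + 27*π^2)/(3*(1 + 9*π^2)).


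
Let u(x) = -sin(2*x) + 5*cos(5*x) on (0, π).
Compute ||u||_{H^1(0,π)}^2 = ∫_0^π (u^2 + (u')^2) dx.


||u||_{H^1(0,π)}^2 = 1040/21 + 655*π/2

u'(x) = -25*sin(5*x) - 2*cos(2*x).
Expand u² and (u')² and integrate term by term on (0, π), using: for integers n ≥ 1, ∫_0^π sin²(nx) dx = ∫_0^π cos²(nx) dx = π/2; for n ≠ n', ∫_0^π sin(nx)sin(n'x) dx = ∫_0^π cos(nx)cos(n'x) dx = 0; and by product-to-sum, ∫_0^π sin(nx)cos(n'x) dx = ½∫_0^π [sin((n+n')x) + sin((n−n')x)] dx, which is 0 when n+n' is even and 2n/(n²−n'²) when n+n' is odd (it need not vanish on (0, π)).
  u² squared terms: (-1)²·∫sin(2x)² dx = 1·π/2 = π/2;  (5)²·∫cos(5x)² dx = 25·π/2 = 25*π/2.
  u² cross terms: 2·(-1)·(5)·∫sin(2x)·cos(5x) dx = -10·(-4/21) = 40/21.
  So ∫_0^π u² dx = π/2 + 25*π/2 + 40/21 = 40/21 + 13*π.
  (u')² squared terms: (-25)²·∫sin(5x)² dx = 625·π/2 = 625*π/2;  (-2)²·∫cos(2x)² dx = 4·π/2 = 2*π.
  (u')² cross terms: 2·(-25)·(-2)·∫sin(5x)·cos(2x) dx = 100·(10/21) = 1000/21.
  So ∫_0^π (u')² dx = 625*π/2 + 2*π + 1000/21 = 1000/21 + 629*π/2.
||u||_{H^1}^2 = (40/21 + 13*π) + (1000/21 + 629*π/2) = 1040/21 + 655*π/2.


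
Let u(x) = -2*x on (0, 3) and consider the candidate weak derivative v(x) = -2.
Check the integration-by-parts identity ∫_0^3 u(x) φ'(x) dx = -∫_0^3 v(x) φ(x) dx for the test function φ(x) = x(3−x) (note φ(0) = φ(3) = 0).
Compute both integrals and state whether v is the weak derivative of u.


LHS = 9, RHS = 9. Yes, v = u' weakly.

u(x) = -2*x, classical derivative u'(x) = -2.
φ(x) = x(3−x), so φ'(x) = 3 - 2*x.
Note φ(0) = φ(3) = 0, so the boundary term u·φ vanishes.
LHS = ∫_0^3 u(x) φ'(x) dx = ∫_0^3 (4*x^2 - 6*x) dx. Term by term:
  ∫_0^3 4*x^2 dx = 36;  ∫_0^3 -6*x dx = -27.
Sum: 36 − 27 = 9.
So LHS = 9.
∫_0^3 v(x) φ(x) dx = ∫_0^3 (2*x^2 - 6*x) dx. Term by term:
  ∫_0^3 2*x^2 dx = 18;  ∫_0^3 -6*x dx = -27.
Sum: 18 − 27 = -9.
So RHS = -∫_0^3 v(x) φ(x) dx = 9.
LHS = RHS, so the identity holds for this test φ.
Moreover u is smooth here and v(x) = u'(x) = -2 pointwise, so the identity holds for every test function. Hence v is the weak derivative of u.


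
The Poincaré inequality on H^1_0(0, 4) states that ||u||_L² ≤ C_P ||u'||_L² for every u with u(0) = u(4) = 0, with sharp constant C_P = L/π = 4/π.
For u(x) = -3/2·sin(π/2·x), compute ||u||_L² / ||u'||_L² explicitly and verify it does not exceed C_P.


||u||_L² / ||u'||_L² = 2/π < C_P = 4/π.

u(x) = -3/2·sin(π/2·x), so u'(x) = -3*π*cos(π*x/2)/4.
Writing u(x) = A·sin(kπx/L) with A = -3/2 and k = 2, use ∫_0^L sin²(kπx/L) dx = L/2 and ∫_0^L cos²(kπx/L) dx = L/2.
u² = 9/4·sin²(π/2·x) and (u')² = 9*π^2/16·cos²(π/2·x), and each of sin², cos² integrates to L/2 = 2 over (0, 4).
∫_0^4 u² dx = 9/2, so ||u||_L² = 3*sqrt(2)/2.
∫_0^4 (u')² dx = 9*π^2/8, so ||u'||_L² = 3*sqrt(2)*π/4.
Ratio ||u||_L² / ||u'||_L² = 2/π.
Sharp Poincaré constant on H^1_0(0, 4) is C_P = L/π = 4/π, achieved by sin(π/4·x).
This is the k = 2 harmonic; the ratio L/(kπ) is strictly less than C_P = L/π, consistent with the sharp inequality ||u||_L² ≤ C_P ||u'||_L².


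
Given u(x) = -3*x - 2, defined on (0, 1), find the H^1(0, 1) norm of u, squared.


||u||_{H^1}^2 = 22

The H^1 norm (squared) on an interval (0, L) is
  ||u||_{H^1}^2 = ∫_0^L u(x)^2 dx + ∫_0^L u'(x)^2 dx.
Compute u'(x) = -3.
Then u(x)^2 = 9*x**2 + 12*x + 4 and u'(x)^2 = 9.
Integrate each monomial from 0 to 1 using ∫_0^1 c·x^n dx = c·1^(n+1)/(n+1):
  ∫_0^1 u(x)^2 dx = ∫_0^1 (9*x^2 + 12*x + 4) dx. Term by term:
    ∫_0^1 9*x^2 dx = 3;  ∫_0^1 12*x dx = 6;  ∫_0^1 4 dx = 4.
  Sum: 3 + 6 + 4 = 13.
  ∫_0^1 u'(x)^2 dx = ∫_0^1 (9) dx. Term by term:
    ∫_0^1 9 dx = 9.
Adding: ||u||_{H^1}^2 = 13 + 9 = 22.


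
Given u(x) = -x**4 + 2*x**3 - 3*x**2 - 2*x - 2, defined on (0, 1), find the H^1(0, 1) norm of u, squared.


||u||_{H^1}^2 = 20239/630

The H^1 norm (squared) on an interval (0, L) is
  ||u||_{H^1}^2 = ∫_0^L u(x)^2 dx + ∫_0^L u'(x)^2 dx.
Compute u'(x) = -4*x**3 + 6*x**2 - 6*x - 2.
Then u(x)^2 = x**8 - 4*x**7 + 10*x**6 - 8*x**5 + 5*x**4 + 4*x**3 + 16*x**2 + 8*x + 4 and u'(x)^2 = 16*x**6 - 48*x**5 + 84*x**4 - 56*x**3 + 12*x**2 + 24*x + 4.
Integrate each monomial from 0 to 1 using ∫_0^1 c·x^n dx = c·1^(n+1)/(n+1):
  ∫_0^1 u(x)^2 dx = ∫_0^1 (x^8 - 4*x^7 + 10*x^6 - 8*x^5 + 5*x^4 + 4*x^3 + 16*x^2 + 8*x + 4) dx. Term by term:
    ∫_0^1 x^8 dx = 1/9;  ∫_0^1 -4*x^7 dx = -1/2;  ∫_0^1 10*x^6 dx = 10/7;
    ∫_0^1 -8*x^5 dx = -4/3;  ∫_0^1 5*x^4 dx = 1;  ∫_0^1 4*x^3 dx = 1;
    ∫_0^1 16*x^2 dx = 16/3;  ∫_0^1 8*x dx = 4;  ∫_0^1 4 dx = 4.
  Sum: 1/9 − 1/2 + 10/7 − 4/3 + 1 + 1 + 16/3 + 4 + 4 = 1895/126.
  ∫_0^1 u'(x)^2 dx = ∫_0^1 (16*x^6 - 48*x^5 + 84*x^4 - 56*x^3 + 12*x^2 + 24*x + 4) dx. Term by term:
    ∫_0^1 16*x^6 dx = 16/7;  ∫_0^1 -48*x^5 dx = -8;  ∫_0^1 84*x^4 dx = 84/5;
    ∫_0^1 -56*x^3 dx = -14;  ∫_0^1 12*x^2 dx = 4;  ∫_0^1 24*x dx = 12;
    ∫_0^1 4 dx = 4.
  Sum: 16/7 − 8 + 84/5 − 14 + 4 + 12 + 4 = 598/35.
Adding: ||u||_{H^1}^2 = 1895/126 + 598/35 = 20239/630.


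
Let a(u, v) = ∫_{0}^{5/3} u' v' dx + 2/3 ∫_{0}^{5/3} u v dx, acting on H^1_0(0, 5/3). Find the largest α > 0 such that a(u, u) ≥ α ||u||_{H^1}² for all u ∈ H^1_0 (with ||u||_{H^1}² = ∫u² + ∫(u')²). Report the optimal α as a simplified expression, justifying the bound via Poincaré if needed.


α = (50 + 27*π^2)/(3*(25 + 9*π^2))

Coercivity of a(·,·) on H^1_0(0, 5/3) means a(u, u) ≥ α ||u||_{H^1}² for every u ∈ H^1_0.
The interval has length L = 5/3, and Poincaré/coercivity depend only on L. Here a(u, u) = ∫(u')² + (2/3)·∫u².
Here 0 < c = 2/3 < 1. The condition a(u,u) ≥ α||u||_{H^1}² reads (1−α)∫(u')² ≥ (α−c)∫u². Any admissible α is ≤ 1 (rapidly oscillating u have ∫u²/∫(u')² → 0), and α = 1 would force 0 ≥ (1−c)∫u², impossible since c < 1; so 1−α > 0. By the sharp Poincaré inequality on H^1_0 of an interval of length L, ∫(u')² ≥ (π/L)²∫u² with equality for the first sine mode sin(π(x−x₀)/L) (x₀ the left endpoint), so the inequality holds for all u iff (1−α)(π/L)² ≥ α − c, i.e. α ≤ ((π/L)² + c)/((π/L)² + 1) = (1 + c(L/π)²)/(1 + (L/π)²). With (π/L)² = 9*π^2/25 and c = 2/3, the largest admissible constant is α = ((π/L)² + c)/((π/L)² + 1).
Simplifying, α = (50 + 27*π^2)/(3*(25 + 9*π^2)).


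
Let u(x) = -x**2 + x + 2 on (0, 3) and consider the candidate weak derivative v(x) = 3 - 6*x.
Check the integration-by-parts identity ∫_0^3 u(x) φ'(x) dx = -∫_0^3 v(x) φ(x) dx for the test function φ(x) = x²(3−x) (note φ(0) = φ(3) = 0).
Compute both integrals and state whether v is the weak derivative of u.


LHS = 351/20, RHS = 1053/20. No, v is not the weak derivative of u.

u(x) = -x**2 + x + 2, classical derivative u'(x) = 1 - 2*x.
φ(x) = x²(3−x), so φ'(x) = 3*x*(2 - x).
Note φ(0) = φ(3) = 0, so the boundary term u·φ vanishes.
LHS = ∫_0^3 u(x) φ'(x) dx = ∫_0^3 (3*x^4 - 9*x^3 + 12*x) dx. Term by term:
  ∫_0^3 3*x^4 dx = 729/5;  ∫_0^3 -9*x^3 dx = -729/4;  ∫_0^3 12*x dx = 54.
Sum: 729/5 − 729/4 + 54 = 351/20.
So LHS = 351/20.
∫_0^3 v(x) φ(x) dx = ∫_0^3 (6*x^4 - 21*x^3 + 9*x^2) dx. Term by term:
  ∫_0^3 6*x^4 dx = 1458/5;  ∫_0^3 -21*x^3 dx = -1701/4;  ∫_0^3 9*x^2 dx = 81.
Sum: 1458/5 − 1701/4 + 81 = -1053/20.
So RHS = -∫_0^3 v(x) φ(x) dx = 1053/20.
LHS − RHS = -351/10 ≠ 0, so the identity fails.
(For a valid weak derivative the identity must hold for EVERY test function, in particular this one. The failure shows v is NOT the weak derivative of u.)
Correct weak derivative would be u'(x) = 1 - 2*x.


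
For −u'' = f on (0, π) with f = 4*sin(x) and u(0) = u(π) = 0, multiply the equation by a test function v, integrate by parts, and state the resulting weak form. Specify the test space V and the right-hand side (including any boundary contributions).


V = H^1_0(0, π) (so v(0) = v(π) = 0); weak form: ∫_0^π u'v' dx = ∫_0^π (4*sin(x)) v dx for all v ∈ V.

Multiply both sides by a test function v and integrate from 0 to π:
  ∫_0^π −u''(x) v(x) dx = ∫_0^π f(x) v(x) dx.
Integrate the LHS by parts once:
  ∫_0^π −u'' v dx = −[u'(x) v(x)]_0^π + ∫_0^π u'(x) v'(x) dx.
Thus ∫_0^π u'(x) v'(x) dx = ∫_0^π f(x) v(x) dx + [u'(x) v(x)]_0^π.
Choose V so that boundary terms are either known or forced to vanish.
u is Dirichlet: u(0) = u(π) = 0. Let V = H^1_0(0, π); then v(0) = v(π) = 0, and [u' v]_0^π = 0.
Weak formulation: find u (satisfying any essential BC) such that ∫_0^π u'(x) v'(x) dx = ∫_0^π f v dx for all v ∈ V.
Substituting f(x) = 4*sin(x), the right-hand side is ∫_0^π (4*sin(x)) v dx.


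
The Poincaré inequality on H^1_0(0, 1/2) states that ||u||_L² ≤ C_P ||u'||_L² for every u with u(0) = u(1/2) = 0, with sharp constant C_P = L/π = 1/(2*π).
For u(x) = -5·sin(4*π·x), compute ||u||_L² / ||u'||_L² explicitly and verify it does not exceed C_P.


||u||_L² / ||u'||_L² = 1/(4*π) < C_P = 1/(2*π).

u(x) = -5·sin(4*π·x), so u'(x) = -20*π*cos(4*π*x).
Writing u(x) = A·sin(kπx/L) with A = -5 and k = 2, use ∫_0^L sin²(kπx/L) dx = L/2 and ∫_0^L cos²(kπx/L) dx = L/2.
u² = 25·sin²(4*π·x) and (u')² = 400*π^2·cos²(4*π·x), and each of sin², cos² integrates to L/2 = 1/4 over (0, 1/2).
∫_0^1/2 u² dx = 25/4, so ||u||_L² = 5/2.
∫_0^1/2 (u')² dx = 100*π^2, so ||u'||_L² = 10*π.
Ratio ||u||_L² / ||u'||_L² = 1/(4*π).
Sharp Poincaré constant on H^1_0(0, 1/2) is C_P = L/π = 1/(2*π), achieved by sin(2*π·x).
This is the k = 2 harmonic; the ratio L/(kπ) is strictly less than C_P = L/π, consistent with the sharp inequality ||u||_L² ≤ C_P ||u'||_L².


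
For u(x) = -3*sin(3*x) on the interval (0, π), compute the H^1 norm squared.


||u||_{H^1(0,π)}^2 = 45*π

u'(x) = -9*cos(3*x).
Expand u² and (u')² and integrate term by term on (0, π), using: for integers n ≥ 1, ∫_0^π sin²(nx) dx = ∫_0^π cos²(nx) dx = π/2; for n ≠ n', ∫_0^π sin(nx)sin(n'x) dx = ∫_0^π cos(nx)cos(n'x) dx = 0; and by product-to-sum, ∫_0^π sin(nx)cos(n'x) dx = ½∫_0^π [sin((n+n')x) + sin((n−n')x)] dx, which is 0 when n+n' is even and 2n/(n²−n'²) when n+n' is odd (it need not vanish on (0, π)).
  u² squared terms: (-3)²·∫sin(3x)² dx = 9·π/2 = 9*π/2.
  So ∫_0^π u² dx = 9*π/2.
  (u')² squared terms: (-9)²·∫cos(3x)² dx = 81·π/2 = 81*π/2.
  So ∫_0^π (u')² dx = 81*π/2.
||u||_{H^1}^2 = (9*π/2) + (81*π/2) = 45*π.


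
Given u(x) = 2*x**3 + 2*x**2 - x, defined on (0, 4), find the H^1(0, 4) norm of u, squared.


||u||_{H^1}^2 = 877068/35

The H^1 norm (squared) on an interval (0, L) is
  ||u||_{H^1}^2 = ∫_0^L u(x)^2 dx + ∫_0^L u'(x)^2 dx.
Compute u'(x) = 6*x**2 + 4*x - 1.
Then u(x)^2 = 4*x**6 + 8*x**5 - 4*x**3 + x**2 and u'(x)^2 = 36*x**4 + 48*x**3 + 4*x**2 - 8*x + 1.
Integrate each monomial from 0 to 4 using ∫_0^4 c·x^n dx = c·4^(n+1)/(n+1):
  ∫_0^4 u(x)^2 dx = ∫_0^4 (4*x^6 + 8*x^5 - 4*x^3 + x^2) dx. Term by term:
    ∫_0^4 4*x^6 dx = 65536/7;  ∫_0^4 8*x^5 dx = 16384/3;  ∫_0^4 -4*x^3 dx = -256;
    ∫_0^4 x^2 dx = 64/3.
  Sum: 65536/7 + 16384/3 − 256 + 64/3 = 306368/21.
  ∫_0^4 u'(x)^2 dx = ∫_0^4 (36*x^4 + 48*x^3 + 4*x^2 - 8*x + 1) dx. Term by term:
    ∫_0^4 36*x^4 dx = 36864/5;  ∫_0^4 48*x^3 dx = 3072;  ∫_0^4 4*x^2 dx = 256/3;
    ∫_0^4 -8*x dx = -64;  ∫_0^4 1 dx = 4.
  Sum: 36864/5 + 3072 + 256/3 − 64 + 4 = 157052/15.
Adding: ||u||_{H^1}^2 = 306368/21 + 157052/15 = 877068/35.


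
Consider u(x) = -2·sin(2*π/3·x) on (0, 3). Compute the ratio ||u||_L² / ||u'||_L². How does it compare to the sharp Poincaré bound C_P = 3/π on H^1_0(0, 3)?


||u||_L² / ||u'||_L² = 3/(2*π) < C_P = 3/π.

u(x) = -2·sin(2*π/3·x), so u'(x) = -4*π*cos(2*π*x/3)/3.
Writing u(x) = A·sin(kπx/L) with A = -2 and k = 2, use ∫_0^L sin²(kπx/L) dx = L/2 and ∫_0^L cos²(kπx/L) dx = L/2.
u² = 4·sin²(2*π/3·x) and (u')² = 16*π^2/9·cos²(2*π/3·x), and each of sin², cos² integrates to L/2 = 3/2 over (0, 3).
∫_0^3 u² dx = 6, so ||u||_L² = sqrt(6).
∫_0^3 (u')² dx = 8*π^2/3, so ||u'||_L² = 2*sqrt(6)*π/3.
Ratio ||u||_L² / ||u'||_L² = 3/(2*π).
Sharp Poincaré constant on H^1_0(0, 3) is C_P = L/π = 3/π, achieved by sin(π/3·x).
This is the k = 2 harmonic; the ratio L/(kπ) is strictly less than C_P = L/π, consistent with the sharp inequality ||u||_L² ≤ C_P ||u'||_L².
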